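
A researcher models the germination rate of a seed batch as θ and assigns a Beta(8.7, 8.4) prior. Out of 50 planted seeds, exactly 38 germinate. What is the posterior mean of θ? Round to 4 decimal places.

Posterior mean ≈ 0.6960

Observing 38 successes and 12 failures updates Beta(8.7, 8.4) by adding the success and failure counts to the two shape parameters: α = 8.7+38 = 46.7, β = 8.4+12 = 20.4.
E[θ | data] = 46.7/(46.7+20.4) = 0.6960.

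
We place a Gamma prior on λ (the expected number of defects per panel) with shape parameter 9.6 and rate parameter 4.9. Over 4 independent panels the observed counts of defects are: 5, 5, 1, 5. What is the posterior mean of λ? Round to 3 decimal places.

Posterior mean ≈ 2.876

Total count ∑xᵢ = 16 over n = 4 panels.
Gamma is conjugate to the Poisson likelihood: posterior is Gamma(shape = 9.6+16 = 25.6, rate = 4.9+4 = 8.9).
E[λ | data] = 25.6/8.9 = 2.876.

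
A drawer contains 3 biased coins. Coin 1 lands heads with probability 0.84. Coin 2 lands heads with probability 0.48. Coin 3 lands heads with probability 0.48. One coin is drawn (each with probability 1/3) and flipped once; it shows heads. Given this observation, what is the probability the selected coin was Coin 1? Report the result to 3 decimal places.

P(heads|C1) = 0.84; P(heads|C2) = 0.48; P(heads|C3) = 0.48.
Prior × likelihood for each source: 0.333333·0.84=0.2800, 0.333333·0.48=0.1600, 0.333333·0.48=0.1600. Summing gives P(heads) = 0.60000.
P(Coin 1 | heads) = 0.2800 / 0.60000 = 0.467.

Posterior probability ≈ 0.467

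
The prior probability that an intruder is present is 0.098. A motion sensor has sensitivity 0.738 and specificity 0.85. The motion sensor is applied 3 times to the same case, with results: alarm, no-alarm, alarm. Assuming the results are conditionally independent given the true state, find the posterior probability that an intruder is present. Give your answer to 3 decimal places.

With H the event that an intruder is present, the joint likelihood of the observed sequence is P(data|H) = 0.738·0.262·0.738 = 0.14270 and P(data|¬H) = 0.15·0.85·0.15 = 0.019125.
Bayes: P(H|data) = 0.098·0.14270 / (0.098·0.14270 + 0.902·0.019125) = 0.013984/0.031235 = 0.4477.

Posterior P(H) ≈ 0.448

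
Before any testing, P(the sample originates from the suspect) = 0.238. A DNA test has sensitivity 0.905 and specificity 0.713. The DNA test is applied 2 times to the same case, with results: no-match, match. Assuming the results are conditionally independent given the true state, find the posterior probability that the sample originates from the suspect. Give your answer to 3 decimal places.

With H the event that the sample originates from the suspect, the joint likelihood of the observed sequence is P(data|H) = 0.095·0.905 = 0.085975 and P(data|¬H) = 0.713·0.287 = 0.20463.
Bayes: P(H|data) = 0.238·0.085975 / (0.238·0.085975 + 0.762·0.20463) = 0.020462/0.17639 = 0.1160.

Posterior P(H) ≈ 0.116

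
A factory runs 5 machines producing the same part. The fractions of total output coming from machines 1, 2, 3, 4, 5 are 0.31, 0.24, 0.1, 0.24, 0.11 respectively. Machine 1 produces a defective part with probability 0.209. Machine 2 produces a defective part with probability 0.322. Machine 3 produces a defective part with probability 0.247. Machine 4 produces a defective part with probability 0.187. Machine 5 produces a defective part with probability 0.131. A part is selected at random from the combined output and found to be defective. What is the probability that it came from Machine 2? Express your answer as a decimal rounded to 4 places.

Posterior probability ≈ 0.3419

P(defective|M1) = 0.209; P(defective|M2) = 0.322; P(defective|M3) = 0.247; P(defective|M4) = 0.187; P(defective|M5) = 0.131.
Prior × likelihood for each source: 0.31·0.209=0.06479, 0.24·0.322=0.07728, 0.1·0.247=0.02470, 0.24·0.187=0.04488, 0.11·0.131=0.01441. Summing gives P(defective) = 0.22606.
P(Machine 2 | defective) = 0.07728 / 0.22606 = 0.3419.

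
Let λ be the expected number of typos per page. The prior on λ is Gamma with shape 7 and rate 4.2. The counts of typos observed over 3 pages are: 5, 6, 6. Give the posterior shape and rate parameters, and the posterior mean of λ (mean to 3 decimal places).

The Poisson likelihood adds the total count to the shape and the number of exposure periods to the rate. Here ∑xᵢ = 17 and n = 3, so shape 7→24 and rate 4.2→7.2.
E[λ | data] = 24/7.2 = 3.333.

Posterior: Gamma(shape=24, rate=7.2); mean ≈ 3.333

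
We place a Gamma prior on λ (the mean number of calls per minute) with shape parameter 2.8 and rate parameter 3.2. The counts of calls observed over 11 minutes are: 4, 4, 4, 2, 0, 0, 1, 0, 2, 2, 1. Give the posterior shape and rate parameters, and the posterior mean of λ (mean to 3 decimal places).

Posterior: Gamma(shape=22.8, rate=14.2); mean ≈ 1.606

Total count ∑xᵢ = 20 over n = 11 minutes.
Gamma is conjugate to the Poisson likelihood: posterior is Gamma(shape = 2.8+20 = 22.8, rate = 3.2+11 = 14.2).
Posterior mean = shape/rate = 22.8/14.2 = 1.606.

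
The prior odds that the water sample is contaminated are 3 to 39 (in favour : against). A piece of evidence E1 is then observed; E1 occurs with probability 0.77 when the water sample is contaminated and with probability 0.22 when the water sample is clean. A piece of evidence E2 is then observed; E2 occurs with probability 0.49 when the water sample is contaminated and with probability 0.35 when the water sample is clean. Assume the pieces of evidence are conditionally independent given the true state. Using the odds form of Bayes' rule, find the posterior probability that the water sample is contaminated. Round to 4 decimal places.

Prior odds = 3/39 = 0.076923.
Likelihood ratio for E1 = 0.77/0.22 = 3.5000.
Likelihood ratio for E2 = 0.49/0.35 = 1.4000.
Posterior odds = prior odds × LR₁ × LR₂ = 0.37692.
Posterior probability = odds/(1+odds) = 0.37692/1.3769 = 0.2737.

Posterior probability ≈ 0.2737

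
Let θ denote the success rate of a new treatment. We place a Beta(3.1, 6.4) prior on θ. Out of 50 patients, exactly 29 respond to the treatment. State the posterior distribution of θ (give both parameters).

The binomial likelihood is conjugate to the Beta prior: with 29 successes and 21 failures, the posterior is Beta(3.1+29, 6.4+21) = Beta(32.1, 27.4).

Posterior: Beta(32.1, 27.4)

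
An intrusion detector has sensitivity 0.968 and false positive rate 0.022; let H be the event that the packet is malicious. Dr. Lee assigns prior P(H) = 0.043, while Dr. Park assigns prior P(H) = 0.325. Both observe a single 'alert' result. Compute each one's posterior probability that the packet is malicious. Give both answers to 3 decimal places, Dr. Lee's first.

Dr. Lee: 0.664; Dr. Park: 0.955

The likelihood ratio for an 'alert' result is 0.968/0.022 = 44.000.
Dr. Lee: prior odds 0.043/0.957 = 0.044932; posterior odds 1.9770; posterior probability 0.664.
Dr. Park: prior odds 0.325/0.675 = 0.48148; posterior odds 21.185; posterior probability 0.955.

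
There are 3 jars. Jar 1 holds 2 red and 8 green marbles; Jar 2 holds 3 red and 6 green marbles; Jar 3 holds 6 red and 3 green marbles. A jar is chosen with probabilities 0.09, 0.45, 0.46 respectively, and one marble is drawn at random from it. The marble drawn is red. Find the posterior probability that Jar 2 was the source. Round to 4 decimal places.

P(red|Jar 1) = 0.2; P(red|Jar 2) = 0.3333; P(red|Jar 3) = 0.6667.
Prior × likelihood for each source: 0.09·0.2=0.01800, 0.45·0.3333=0.1500, 0.46·0.6667=0.3067. Summing gives P(red) = 0.47467.
P(Jar 2 | red) = 0.1500 / 0.47467 = 0.3160.

Posterior probability ≈ 0.3160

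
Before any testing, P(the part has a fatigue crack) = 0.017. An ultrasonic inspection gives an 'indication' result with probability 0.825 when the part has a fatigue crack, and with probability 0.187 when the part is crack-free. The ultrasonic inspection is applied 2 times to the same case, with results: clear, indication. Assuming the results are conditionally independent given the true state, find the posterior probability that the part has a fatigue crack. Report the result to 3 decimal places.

Posterior P(H) ≈ 0.016

Let H be the event that the part has a fatigue crack; start with P(H) = 0.017. P('indication'|H) = 0.825, P('indication'|¬H) = 0.187.
Update on result 1 ('clear'): P(H) ← 0.175·0.0170 / (0.175·0.0170 + 0.813·0.9830) = 0.0029750/0.80215 = 0.0037.
Update on result 2 ('indication'): P(H) ← 0.825·0.0037 / (0.825·0.0037 + 0.187·0.9963) = 0.0030597/0.18937 = 0.0162.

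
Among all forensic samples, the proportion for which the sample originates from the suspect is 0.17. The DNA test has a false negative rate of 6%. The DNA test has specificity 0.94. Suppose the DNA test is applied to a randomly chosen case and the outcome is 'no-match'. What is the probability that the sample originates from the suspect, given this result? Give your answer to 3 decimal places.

Write H for 'the sample originates from the suspect'. Prior odds H:¬H = 0.17/0.83 = 0.20482. For the 'no-match' outcome, the likelihood ratio is 0.06/0.94 = 0.063830.
Posterior odds = 0.20482 × 0.063830 = 0.013074, so P(H|E) = 0.013074/(1+0.013074) = 0.013.

P(H | E) ≈ 0.013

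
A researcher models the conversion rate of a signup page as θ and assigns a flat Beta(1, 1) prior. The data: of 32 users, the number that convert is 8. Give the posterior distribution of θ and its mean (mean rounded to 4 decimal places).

Posterior: Beta(9, 25); mean ≈ 0.2647

The binomial likelihood is conjugate to the Beta prior: with 8 successes and 24 failures, the posterior is Beta(1+8, 1+24) = Beta(9, 25).
E[θ | data] = 9/(9+25) = 0.2647.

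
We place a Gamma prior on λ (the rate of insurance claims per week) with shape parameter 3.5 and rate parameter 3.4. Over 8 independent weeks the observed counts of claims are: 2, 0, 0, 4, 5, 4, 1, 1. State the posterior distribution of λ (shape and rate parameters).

The Poisson likelihood adds the total count to the shape and the number of exposure periods to the rate. Here ∑xᵢ = 17 and n = 8, so shape 3.5→20.5 and rate 3.4→11.4.

Posterior: Gamma(shape=20.5, rate=11.4)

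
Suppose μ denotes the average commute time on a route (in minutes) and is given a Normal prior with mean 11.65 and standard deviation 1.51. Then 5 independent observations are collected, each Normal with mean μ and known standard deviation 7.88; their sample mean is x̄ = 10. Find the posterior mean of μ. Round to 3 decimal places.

With known σ, the Normal prior is conjugate. Weight on the data is w = (n/σ²)/(n/σ² + 1/τ₀²) = 0.0805226/(0.0805226+0.438577) = 0.15512.
Posterior mean = w·x̄ + (1−w)·μ₀ = 0.15512·10 + 0.84488·11.65 = 11.394.

Posterior mean ≈ 11.394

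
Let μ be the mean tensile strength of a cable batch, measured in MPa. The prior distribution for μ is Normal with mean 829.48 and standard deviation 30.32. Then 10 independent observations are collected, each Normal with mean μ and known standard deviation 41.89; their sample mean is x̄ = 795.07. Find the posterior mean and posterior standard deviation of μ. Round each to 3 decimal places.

Posterior mean ≈ 800.585; posterior SD ≈ 12.139

With known σ, the Normal prior is conjugate. Weight on the data is w = (n/σ²)/(n/σ² + 1/τ₀²) = 0.00569875/(0.00569875+0.00108778) = 0.83971.
Posterior mean = w·x̄ + (1−w)·μ₀ = 0.83971·795.07 + 0.16029·829.48 = 800.585. Posterior variance = 1/(0.00569875+0.00108778) = 147.351, so SD = 12.139.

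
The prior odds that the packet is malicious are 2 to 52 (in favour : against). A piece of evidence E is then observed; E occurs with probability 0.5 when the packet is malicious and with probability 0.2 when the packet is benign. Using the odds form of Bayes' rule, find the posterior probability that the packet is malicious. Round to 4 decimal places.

Posterior probability ≈ 0.0877

Prior odds = 2/52 = 0.038462. In log-odds, ln(0.038462) = -3.2581.
Add log likelihood ratio: ln(2.5000) = 0.91629.
Posterior log-odds = -2.3418, so posterior odds = exp(-2.3418) = 0.096154. Converting, P(H|E) = 0.096154/1.0962 = 0.0877.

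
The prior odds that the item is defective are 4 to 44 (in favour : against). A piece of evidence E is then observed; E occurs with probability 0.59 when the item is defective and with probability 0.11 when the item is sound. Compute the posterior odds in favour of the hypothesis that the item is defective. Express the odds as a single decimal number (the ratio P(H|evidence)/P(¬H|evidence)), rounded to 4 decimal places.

Prior odds = 4/44 = 0.090909.
Likelihood ratio for E = 0.59/0.11 = 5.3636.
Posterior odds = prior odds × LR = 0.48760.

Posterior odds ≈ 0.4876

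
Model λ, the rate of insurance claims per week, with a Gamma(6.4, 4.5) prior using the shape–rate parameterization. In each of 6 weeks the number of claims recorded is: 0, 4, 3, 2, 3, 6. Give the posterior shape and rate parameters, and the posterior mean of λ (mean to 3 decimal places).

Posterior: Gamma(shape=24.4, rate=10.5); mean ≈ 2.324

The Poisson likelihood adds the total count to the shape and the number of exposure periods to the rate. Here ∑xᵢ = 18 and n = 6, so shape 6.4→24.4 and rate 4.5→10.5.
E[λ | data] = 24.4/10.5 = 2.324.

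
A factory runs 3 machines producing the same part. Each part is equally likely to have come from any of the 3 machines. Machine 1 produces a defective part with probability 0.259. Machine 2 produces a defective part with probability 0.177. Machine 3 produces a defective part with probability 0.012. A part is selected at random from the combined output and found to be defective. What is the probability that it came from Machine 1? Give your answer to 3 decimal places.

Posterior probability ≈ 0.578

Tabulate prior·likelihood by source: [1] prior 0.333333, lik 0.259, product 0.08633; [2] prior 0.333333, lik 0.177, product 0.05900; [3] prior 0.333333, lik 0.012, product 0.004000.
Normalizing constant = 0.14933; the posterior for Machine 1 is its product over the sum, 0.08633/0.14933 = 0.578.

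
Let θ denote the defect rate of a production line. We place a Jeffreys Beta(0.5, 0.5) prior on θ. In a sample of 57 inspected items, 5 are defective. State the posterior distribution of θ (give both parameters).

Observing 5 successes and 52 failures updates Beta(0.5, 0.5) by adding the success and failure counts to the two shape parameters: α = 0.5+5 = 5.5, β = 0.5+52 = 52.5.

Posterior: Beta(5.5, 52.5)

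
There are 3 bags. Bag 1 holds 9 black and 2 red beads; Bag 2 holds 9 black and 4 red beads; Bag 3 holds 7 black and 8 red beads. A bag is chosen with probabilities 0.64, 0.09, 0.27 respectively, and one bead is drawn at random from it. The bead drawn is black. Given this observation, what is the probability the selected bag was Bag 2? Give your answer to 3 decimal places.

P(black|Bag 1) = 0.8182; P(black|Bag 2) = 0.6923; P(black|Bag 3) = 0.4667.
Prior × likelihood for each source: 0.64·0.8182=0.5236, 0.09·0.6923=0.06231, 0.27·0.4667=0.1260. Summing gives P(black) = 0.71194.
P(Bag 2 | black) = 0.06231 / 0.71194 = 0.088.

Posterior probability ≈ 0.088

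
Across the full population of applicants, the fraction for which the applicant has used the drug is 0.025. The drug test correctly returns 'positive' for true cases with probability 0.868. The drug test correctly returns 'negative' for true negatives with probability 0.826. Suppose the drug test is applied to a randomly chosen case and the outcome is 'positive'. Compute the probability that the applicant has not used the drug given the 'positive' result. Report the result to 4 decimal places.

P(¬H | E) ≈ 0.8866

Write H for 'the applicant has used the drug'. Prior odds H:¬H = 0.025/0.975 = 0.025641. For the 'positive' outcome, the likelihood ratio is 0.868/0.174 = 4.9885.
Posterior odds = 0.025641 × 4.9885 = 0.12791, so P(H|E) = 0.12791/(1+0.12791) = 0.1134. Then P(¬H|E) = 1 − 0.1134 = 0.8866.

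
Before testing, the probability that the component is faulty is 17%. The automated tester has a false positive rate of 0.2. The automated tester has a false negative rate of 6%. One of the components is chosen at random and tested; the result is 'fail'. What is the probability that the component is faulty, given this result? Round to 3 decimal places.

P(H | E) ≈ 0.490

Let H be the event that the component is faulty. P(H) = 0.17, so P(¬H) = 0.83. With E the 'fail' result, P(E|H) = 0.94 and P(E|¬H) = 0.2.
P(E) = 0.94·0.17 + 0.2·0.83 = 0.15980 + 0.16600 = 0.32580.
By Bayes' theorem, P(H|E) = 0.15980 / 0.32580 = 0.490.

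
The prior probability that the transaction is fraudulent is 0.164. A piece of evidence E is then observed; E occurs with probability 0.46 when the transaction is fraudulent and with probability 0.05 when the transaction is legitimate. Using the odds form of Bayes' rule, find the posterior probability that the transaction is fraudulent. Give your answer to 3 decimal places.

Posterior probability ≈ 0.643

Prior odds = 0.164/(1−0.164) = 0.19617. In log-odds, ln(0.19617) = -1.6288.
Add log likelihood ratio: ln(9.2000) = 2.2192.
Posterior log-odds = 0.59044, so posterior odds = exp(0.59044) = 1.8048. Converting, P(H|E) = 1.8048/2.8048 = 0.643.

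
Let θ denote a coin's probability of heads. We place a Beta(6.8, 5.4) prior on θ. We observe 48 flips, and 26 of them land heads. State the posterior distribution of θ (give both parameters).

The binomial likelihood is conjugate to the Beta prior: with 26 successes and 22 failures, the posterior is Beta(6.8+26, 5.4+22) = Beta(32.8, 27.4).

Posterior: Beta(32.8, 27.4)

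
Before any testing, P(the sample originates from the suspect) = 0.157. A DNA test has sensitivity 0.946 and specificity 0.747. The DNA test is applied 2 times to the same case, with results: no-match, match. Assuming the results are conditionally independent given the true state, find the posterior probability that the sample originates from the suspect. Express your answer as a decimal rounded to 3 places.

Let H be the event that the sample originates from the suspect; start with P(H) = 0.157. P('match'|H) = 0.946, P('match'|¬H) = 0.253.
Update on result 1 ('no-match'): P(H) ← 0.054·0.1570 / (0.054·0.1570 + 0.747·0.8430) = 0.0084780/0.63820 = 0.0133.
Update on result 2 ('match'): P(H) ← 0.946·0.0133 / (0.946·0.0133 + 0.253·0.9867) = 0.012567/0.26221 = 0.0479.

Posterior P(H) ≈ 0.048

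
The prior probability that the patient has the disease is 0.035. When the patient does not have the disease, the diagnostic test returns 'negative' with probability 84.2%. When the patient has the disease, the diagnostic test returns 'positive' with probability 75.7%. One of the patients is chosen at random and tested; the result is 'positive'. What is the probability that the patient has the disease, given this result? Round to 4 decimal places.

Write H for 'the patient has the disease'. Prior odds H:¬H = 0.035/0.965 = 0.036269. For the 'positive' outcome, the likelihood ratio is 0.757/0.158 = 4.7911.
Posterior odds = 0.036269 × 4.7911 = 0.17377, so P(H|E) = 0.17377/(1+0.17377) = 0.1480.

P(H | E) ≈ 0.1480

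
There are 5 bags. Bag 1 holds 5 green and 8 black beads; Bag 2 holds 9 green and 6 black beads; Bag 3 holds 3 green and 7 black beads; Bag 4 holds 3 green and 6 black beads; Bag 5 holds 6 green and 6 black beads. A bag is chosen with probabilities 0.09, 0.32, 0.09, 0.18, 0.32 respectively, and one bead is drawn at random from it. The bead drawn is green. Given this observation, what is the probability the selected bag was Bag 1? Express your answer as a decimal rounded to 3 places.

Posterior probability ≈ 0.073

P(green|Bag 1) = 0.3846; P(green|Bag 2) = 0.6; P(green|Bag 3) = 0.3; P(green|Bag 4) = 0.3333; P(green|Bag 5) = 0.5.
Prior × likelihood for each source: 0.09·0.3846=0.03462, 0.32·0.6=0.1920, 0.09·0.3=0.02700, 0.18·0.3333=0.06000, 0.32·0.5=0.1600. Summing gives P(green) = 0.47362.
P(Bag 1 | green) = 0.03462 / 0.47362 = 0.073.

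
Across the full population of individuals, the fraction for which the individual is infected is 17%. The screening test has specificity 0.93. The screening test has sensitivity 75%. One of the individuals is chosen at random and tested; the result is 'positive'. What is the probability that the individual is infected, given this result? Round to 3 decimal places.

Write H for 'the individual is infected'. Prior odds H:¬H = 0.17/0.83 = 0.20482. For the 'positive' outcome, the likelihood ratio is 0.75/0.07 = 10.714.
Posterior odds = 0.20482 × 10.714 = 2.1945, so P(H|E) = 2.1945/(1+2.1945) = 0.687.

P(H | E) ≈ 0.687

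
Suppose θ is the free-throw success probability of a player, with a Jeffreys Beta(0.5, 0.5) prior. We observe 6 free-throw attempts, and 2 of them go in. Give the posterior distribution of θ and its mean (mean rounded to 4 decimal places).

Posterior: Beta(2.5, 4.5); mean ≈ 0.3571

The binomial likelihood is conjugate to the Beta prior: with 2 successes and 4 failures, the posterior is Beta(0.5+2, 0.5+4) = Beta(2.5, 4.5).
Posterior mean = α/(α+β) = 2.5/7 = 0.3571.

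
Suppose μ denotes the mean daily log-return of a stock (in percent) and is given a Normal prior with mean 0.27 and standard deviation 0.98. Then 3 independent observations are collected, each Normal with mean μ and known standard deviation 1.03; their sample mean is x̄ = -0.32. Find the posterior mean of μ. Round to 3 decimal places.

With known σ, the Normal prior is conjugate. Weight on the data is w = (n/σ²)/(n/σ² + 1/τ₀²) = 2.82779/(2.82779+1.04123) = 0.73088.
Posterior mean = w·x̄ + (1−w)·μ₀ = 0.73088·-0.32 + 0.26912·0.27 = -0.161.

Posterior mean ≈ -0.161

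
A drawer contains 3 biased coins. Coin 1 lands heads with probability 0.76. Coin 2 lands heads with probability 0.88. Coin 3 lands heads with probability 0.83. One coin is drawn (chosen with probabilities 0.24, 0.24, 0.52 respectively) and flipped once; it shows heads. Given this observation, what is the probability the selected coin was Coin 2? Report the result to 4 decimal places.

P(heads|C1) = 0.76; P(heads|C2) = 0.88; P(heads|C3) = 0.83.
Prior × likelihood for each source: 0.24·0.76=0.1824, 0.24·0.88=0.2112, 0.52·0.83=0.4316. Summing gives P(heads) = 0.82520.
P(Coin 2 | heads) = 0.2112 / 0.82520 = 0.2559.

Posterior probability ≈ 0.2559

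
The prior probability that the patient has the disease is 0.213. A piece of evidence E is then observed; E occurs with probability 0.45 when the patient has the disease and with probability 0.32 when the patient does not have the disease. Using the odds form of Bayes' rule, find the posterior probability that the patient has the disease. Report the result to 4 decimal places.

Posterior probability ≈ 0.2757

Prior odds = 0.213/(1−0.213) = 0.27065. In log-odds, ln(0.27065) = -1.3069.
Add log likelihood ratio: ln(1.4062) = 0.34093.
Posterior log-odds = -0.96601, so posterior odds = exp(-0.96601) = 0.38060. Converting, P(H|E) = 0.38060/1.3806 = 0.2757.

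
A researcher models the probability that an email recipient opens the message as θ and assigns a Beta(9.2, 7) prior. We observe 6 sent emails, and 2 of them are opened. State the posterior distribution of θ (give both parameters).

The binomial likelihood is conjugate to the Beta prior: with 2 successes and 4 failures, the posterior is Beta(9.2+2, 7+4) = Beta(11.2, 11).

Posterior: Beta(11.2, 11)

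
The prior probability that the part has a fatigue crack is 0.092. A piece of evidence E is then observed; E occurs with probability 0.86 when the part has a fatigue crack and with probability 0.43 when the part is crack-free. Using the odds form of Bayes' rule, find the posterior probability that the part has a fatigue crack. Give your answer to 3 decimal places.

Posterior probability ≈ 0.168

Prior odds = 0.092/(1−0.092) = 0.10132. In log-odds, ln(0.10132) = -2.2895.
Add log likelihood ratio: ln(2.0000) = 0.69315.
Posterior log-odds = -1.5963, so posterior odds = exp(-1.5963) = 0.20264. Converting, P(H|E) = 0.20264/1.2026 = 0.168.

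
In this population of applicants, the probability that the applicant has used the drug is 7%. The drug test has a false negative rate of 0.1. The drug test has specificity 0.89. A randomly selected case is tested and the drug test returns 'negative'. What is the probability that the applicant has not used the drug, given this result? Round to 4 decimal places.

Let H be the event that the applicant has used the drug. P(H) = 0.07, so P(¬H) = 0.93. With E the 'negative' result, P(E|H) = 0.1 and P(E|¬H) = 0.89.
P(E) = 0.1·0.07 + 0.89·0.93 = 0.0070000 + 0.82770 = 0.83470.
By Bayes' theorem, P(H|E) = 0.0070000 / 0.83470 = 0.0084. Hence P(¬H|E) = 1 − 0.0084 = 0.9916.

P(¬H | E) ≈ 0.9916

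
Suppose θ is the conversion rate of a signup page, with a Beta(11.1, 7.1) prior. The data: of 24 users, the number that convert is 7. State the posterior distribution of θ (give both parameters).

Observing 7 successes and 17 failures updates Beta(11.1, 7.1) by adding the success and failure counts to the two shape parameters: α = 11.1+7 = 18.1, β = 7.1+17 = 24.1.

Posterior: Beta(18.1, 24.1)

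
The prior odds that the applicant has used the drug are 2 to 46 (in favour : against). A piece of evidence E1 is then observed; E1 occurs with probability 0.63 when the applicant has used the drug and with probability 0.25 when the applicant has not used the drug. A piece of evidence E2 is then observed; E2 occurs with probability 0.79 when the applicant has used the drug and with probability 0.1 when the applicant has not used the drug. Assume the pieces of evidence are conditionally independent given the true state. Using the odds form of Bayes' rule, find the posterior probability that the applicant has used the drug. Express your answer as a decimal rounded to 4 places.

Prior odds = 2/46 = 0.043478. In log-odds, ln(0.043478) = -3.1355.
Add log likelihood ratios: ln(2.5200) + ln(7.9000) = 2.9911.
Posterior log-odds = -0.14437, so posterior odds = exp(-0.14437) = 0.86557. Converting, P(H|E) = 0.86557/1.8656 = 0.4640.

Posterior probability ≈ 0.4640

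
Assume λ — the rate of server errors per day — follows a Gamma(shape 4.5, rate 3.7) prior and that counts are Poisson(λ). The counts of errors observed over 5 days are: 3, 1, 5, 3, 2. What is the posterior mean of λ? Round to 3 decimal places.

Posterior mean ≈ 2.126

Total count ∑xᵢ = 14 over n = 5 days.
Gamma is conjugate to the Poisson likelihood: posterior is Gamma(shape = 4.5+14 = 18.5, rate = 3.7+5 = 8.7).
E[λ | data] = 18.5/8.7 = 2.126.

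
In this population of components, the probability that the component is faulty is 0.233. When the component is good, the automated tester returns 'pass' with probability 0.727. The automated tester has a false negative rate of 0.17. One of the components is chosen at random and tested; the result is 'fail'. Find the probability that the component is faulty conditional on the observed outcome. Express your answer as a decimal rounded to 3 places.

Let H be the event that the component is faulty. P(H) = 0.233, so P(¬H) = 0.767. With E the 'fail' result, P(E|H) = 0.83 and P(E|¬H) = 0.273.
P(E) = 0.83·0.233 + 0.273·0.767 = 0.19339 + 0.20939 = 0.40278.
By Bayes' theorem, P(H|E) = 0.19339 / 0.40278 = 0.480.

P(H | E) ≈ 0.480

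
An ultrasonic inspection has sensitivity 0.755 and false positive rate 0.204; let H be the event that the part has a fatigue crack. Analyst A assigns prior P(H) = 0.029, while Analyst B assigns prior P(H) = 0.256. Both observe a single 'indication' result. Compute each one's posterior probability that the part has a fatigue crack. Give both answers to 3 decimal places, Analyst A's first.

The likelihood ratio for an 'indication' result is 0.755/0.204 = 3.7010.
Analyst A: prior odds 0.029/0.971 = 0.029866; posterior odds 0.11053; posterior probability 0.100.
Analyst B: prior odds 0.256/0.744 = 0.34409; posterior odds 1.2735; posterior probability 0.560.

Analyst A: 0.100; Analyst B: 0.560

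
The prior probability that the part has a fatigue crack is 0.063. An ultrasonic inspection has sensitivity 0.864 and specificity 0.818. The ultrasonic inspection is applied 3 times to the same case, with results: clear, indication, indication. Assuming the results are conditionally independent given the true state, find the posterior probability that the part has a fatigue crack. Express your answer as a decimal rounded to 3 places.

With H the event that the part has a fatigue crack, the joint likelihood of the observed sequence is P(data|H) = 0.136·0.864·0.864 = 0.10152 and P(data|¬H) = 0.818·0.182·0.182 = 0.027095.
Bayes: P(H|data) = 0.063·0.10152 / (0.063·0.10152 + 0.937·0.027095) = 0.0063960/0.031784 = 0.2012.

Posterior P(H) ≈ 0.201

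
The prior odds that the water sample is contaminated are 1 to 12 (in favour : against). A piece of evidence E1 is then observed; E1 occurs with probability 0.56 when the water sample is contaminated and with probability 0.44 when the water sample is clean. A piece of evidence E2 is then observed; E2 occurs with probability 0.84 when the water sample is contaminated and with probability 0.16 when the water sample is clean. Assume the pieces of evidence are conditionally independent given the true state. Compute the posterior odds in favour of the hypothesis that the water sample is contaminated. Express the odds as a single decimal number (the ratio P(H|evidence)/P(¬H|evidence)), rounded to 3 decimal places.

Prior odds = 1/12 = 0.083333. In log-odds, ln(0.083333) = -2.4849.
Add log likelihood ratios: ln(1.2727) + ln(5.2500) = 1.8994.
Posterior log-odds = -0.58552, so posterior odds = exp(-0.58552) = 0.55682.

Posterior odds ≈ 0.557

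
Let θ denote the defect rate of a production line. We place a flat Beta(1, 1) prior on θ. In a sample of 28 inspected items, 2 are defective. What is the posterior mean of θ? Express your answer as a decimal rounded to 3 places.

Observing 2 successes and 26 failures updates Beta(1, 1) by adding the success and failure counts to the two shape parameters: α = 1+2 = 3, β = 1+26 = 27.
E[θ | data] = 3/(3+27) = 0.100.

Posterior mean ≈ 0.100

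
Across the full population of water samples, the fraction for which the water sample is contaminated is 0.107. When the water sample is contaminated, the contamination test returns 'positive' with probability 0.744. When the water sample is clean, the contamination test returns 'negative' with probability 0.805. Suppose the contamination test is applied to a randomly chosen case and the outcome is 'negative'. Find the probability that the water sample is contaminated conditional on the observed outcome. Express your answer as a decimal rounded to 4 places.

P(H | E) ≈ 0.0367

Let H be the event that the water sample is contaminated. P(H) = 0.107, so P(¬H) = 0.893. With E the 'negative' result, P(E|H) = 0.256 and P(E|¬H) = 0.805.
P(E) = 0.256·0.107 + 0.805·0.893 = 0.027392 + 0.71887 = 0.74626.
By Bayes' theorem, P(H|E) = 0.027392 / 0.74626 = 0.0367.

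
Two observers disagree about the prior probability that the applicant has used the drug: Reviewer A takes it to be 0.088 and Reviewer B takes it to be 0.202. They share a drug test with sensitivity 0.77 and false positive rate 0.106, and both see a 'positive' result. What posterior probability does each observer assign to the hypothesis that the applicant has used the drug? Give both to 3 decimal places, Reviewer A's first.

The likelihood ratio for a 'positive' result is 0.77/0.106 = 7.2642.
Reviewer A: prior odds 0.088/0.912 = 0.096491; posterior odds 0.70093; posterior probability 0.412.
Reviewer B: prior odds 0.202/0.798 = 0.25313; posterior odds 1.8388; posterior probability 0.648.

Reviewer A: 0.412; Reviewer B: 0.648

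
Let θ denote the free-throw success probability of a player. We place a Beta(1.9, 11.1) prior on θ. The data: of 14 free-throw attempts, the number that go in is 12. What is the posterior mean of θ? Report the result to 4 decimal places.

Observing 12 successes and 2 failures updates Beta(1.9, 11.1) by adding the success and failure counts to the two shape parameters: α = 1.9+12 = 13.9, β = 11.1+2 = 13.1.
E[θ | data] = 13.9/(13.9+13.1) = 0.5148.

Posterior mean ≈ 0.5148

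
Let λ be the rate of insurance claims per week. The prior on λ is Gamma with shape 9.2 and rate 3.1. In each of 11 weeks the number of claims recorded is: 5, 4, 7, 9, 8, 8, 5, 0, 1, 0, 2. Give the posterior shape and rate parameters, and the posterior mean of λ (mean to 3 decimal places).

Total count ∑xᵢ = 49 over n = 11 weeks.
Gamma is conjugate to the Poisson likelihood: posterior is Gamma(shape = 9.2+49 = 58.2, rate = 3.1+11 = 14.1).
E[λ | data] = 58.2/14.1 = 4.128.

Posterior: Gamma(shape=58.2, rate=14.1); mean ≈ 4.128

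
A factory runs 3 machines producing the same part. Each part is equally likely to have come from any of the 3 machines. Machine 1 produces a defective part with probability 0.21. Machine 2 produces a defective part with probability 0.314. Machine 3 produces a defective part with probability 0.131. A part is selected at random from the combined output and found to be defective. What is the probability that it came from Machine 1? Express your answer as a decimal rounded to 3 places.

Posterior probability ≈ 0.321

Tabulate prior·likelihood by source: [1] prior 0.333333, lik 0.21, product 0.07000; [2] prior 0.333333, lik 0.314, product 0.1047; [3] prior 0.333333, lik 0.131, product 0.04367.
Normalizing constant = 0.21833; the posterior for Machine 1 is its product over the sum, 0.07000/0.21833 = 0.321.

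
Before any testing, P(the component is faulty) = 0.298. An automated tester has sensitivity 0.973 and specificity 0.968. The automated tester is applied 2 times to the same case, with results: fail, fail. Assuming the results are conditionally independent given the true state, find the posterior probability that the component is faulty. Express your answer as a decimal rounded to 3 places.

With H the event that the component is faulty, the joint likelihood of the observed sequence is P(data|H) = 0.973·0.973 = 0.94673 and P(data|¬H) = 0.032·0.032 = 0.0010240.
Bayes: P(H|data) = 0.298·0.94673 / (0.298·0.94673 + 0.702·0.0010240) = 0.28213/0.28284 = 0.9975.

Posterior P(H) ≈ 0.997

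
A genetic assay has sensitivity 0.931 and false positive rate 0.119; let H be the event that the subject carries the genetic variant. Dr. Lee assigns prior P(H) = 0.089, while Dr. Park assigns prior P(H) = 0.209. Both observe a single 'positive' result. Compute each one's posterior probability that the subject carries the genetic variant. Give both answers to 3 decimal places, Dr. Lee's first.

Dr. Lee: 0.433; Dr. Park: 0.674

The likelihood ratio for a 'positive' result is 0.931/0.119 = 7.8235.
Dr. Lee: prior odds 0.089/0.911 = 0.097695; posterior odds 0.76432; posterior probability 0.433.
Dr. Park: prior odds 0.209/0.791 = 0.26422; posterior odds 2.0672; posterior probability 0.674.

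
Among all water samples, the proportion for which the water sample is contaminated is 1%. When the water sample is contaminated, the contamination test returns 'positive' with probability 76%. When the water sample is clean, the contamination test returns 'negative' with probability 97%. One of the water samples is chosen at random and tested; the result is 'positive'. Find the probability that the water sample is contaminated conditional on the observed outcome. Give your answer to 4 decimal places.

P(H | E) ≈ 0.2038

Let H be the event that the water sample is contaminated. P(H) = 0.01, so P(¬H) = 0.99. With E the 'positive' result, P(E|H) = 0.76 and P(E|¬H) = 0.03.
P(E) = 0.76·0.01 + 0.03·0.99 = 0.0076000 + 0.029700 = 0.037300.
By Bayes' theorem, P(H|E) = 0.0076000 / 0.037300 = 0.2038.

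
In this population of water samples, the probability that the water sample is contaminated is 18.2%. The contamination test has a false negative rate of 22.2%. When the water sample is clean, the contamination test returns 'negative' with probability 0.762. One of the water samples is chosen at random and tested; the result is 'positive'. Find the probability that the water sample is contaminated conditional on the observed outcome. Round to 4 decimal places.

Write H for 'the water sample is contaminated'. Prior odds H:¬H = 0.182/0.818 = 0.22249. For the 'positive' outcome, the likelihood ratio is 0.778/0.238 = 3.2689.
Posterior odds = 0.22249 × 3.2689 = 0.72731, so P(H|E) = 0.72731/(1+0.72731) = 0.4211.

P(H | E) ≈ 0.4211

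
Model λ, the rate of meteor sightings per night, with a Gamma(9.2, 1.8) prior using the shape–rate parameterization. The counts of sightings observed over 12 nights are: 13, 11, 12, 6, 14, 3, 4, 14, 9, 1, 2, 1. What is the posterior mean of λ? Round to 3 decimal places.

Posterior mean ≈ 7.188

The Poisson likelihood adds the total count to the shape and the number of exposure periods to the rate. Here ∑xᵢ = 90 and n = 12, so shape 9.2→99.2 and rate 1.8→13.8.
E[λ | data] = 99.2/13.8 = 7.188.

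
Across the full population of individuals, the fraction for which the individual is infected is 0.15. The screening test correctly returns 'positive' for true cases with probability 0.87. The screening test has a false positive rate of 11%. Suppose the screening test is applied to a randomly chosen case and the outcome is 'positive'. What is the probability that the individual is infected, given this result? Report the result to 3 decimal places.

Write H for 'the individual is infected'. Prior odds H:¬H = 0.15/0.85 = 0.17647. For the 'positive' outcome, the likelihood ratio is 0.87/0.11 = 7.9091.
Posterior odds = 0.17647 × 7.9091 = 1.3957, so P(H|E) = 1.3957/(1+1.3957) = 0.583.

P(H | E) ≈ 0.583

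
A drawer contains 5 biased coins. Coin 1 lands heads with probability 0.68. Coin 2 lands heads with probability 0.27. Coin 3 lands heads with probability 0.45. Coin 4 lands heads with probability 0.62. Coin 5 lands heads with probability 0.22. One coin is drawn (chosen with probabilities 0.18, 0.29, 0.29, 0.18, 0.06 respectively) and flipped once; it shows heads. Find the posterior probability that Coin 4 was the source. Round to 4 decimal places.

Posterior probability ≈ 0.2447

Tabulate prior·likelihood by source: [1] prior 0.18, lik 0.68, product 0.1224; [2] prior 0.29, lik 0.27, product 0.07830; [3] prior 0.29, lik 0.45, product 0.1305; [4] prior 0.18, lik 0.62, product 0.1116; [5] prior 0.06, lik 0.22, product 0.01320.
Normalizing constant = 0.45600; the posterior for Coin 4 is its product over the sum, 0.1116/0.45600 = 0.2447.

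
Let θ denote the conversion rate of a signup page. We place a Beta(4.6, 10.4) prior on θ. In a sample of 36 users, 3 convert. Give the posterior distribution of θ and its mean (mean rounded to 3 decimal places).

Posterior: Beta(7.6, 43.4); mean ≈ 0.149

The binomial likelihood is conjugate to the Beta prior: with 3 successes and 33 failures, the posterior is Beta(4.6+3, 10.4+33) = Beta(7.6, 43.4).
E[θ | data] = 7.6/(7.6+43.4) = 0.149.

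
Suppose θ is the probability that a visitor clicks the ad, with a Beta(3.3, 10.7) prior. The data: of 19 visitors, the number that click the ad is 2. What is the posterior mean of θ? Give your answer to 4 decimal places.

Observing 2 successes and 17 failures updates Beta(3.3, 10.7) by adding the success and failure counts to the two shape parameters: α = 3.3+2 = 5.3, β = 10.7+17 = 27.7.
Posterior mean = α/(α+β) = 5.3/33 = 0.1606.

Posterior mean ≈ 0.1606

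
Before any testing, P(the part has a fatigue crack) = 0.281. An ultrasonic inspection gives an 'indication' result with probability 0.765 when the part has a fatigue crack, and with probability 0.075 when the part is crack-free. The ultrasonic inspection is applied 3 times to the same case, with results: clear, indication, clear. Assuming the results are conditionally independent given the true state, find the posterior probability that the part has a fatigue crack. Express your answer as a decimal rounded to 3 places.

Posterior P(H) ≈ 0.205

Let H be the event that the part has a fatigue crack; start with P(H) = 0.281. P('indication'|H) = 0.765, P('indication'|¬H) = 0.075.
Update on result 1 ('clear'): P(H) ← 0.235·0.2810 / (0.235·0.2810 + 0.925·0.7190) = 0.066035/0.73111 = 0.0903.
Update on result 2 ('indication'): P(H) ← 0.765·0.0903 / (0.765·0.0903 + 0.075·0.9097) = 0.069096/0.13732 = 0.5032.
Update on result 3 ('clear'): P(H) ← 0.235·0.5032 / (0.235·0.5032 + 0.925·0.4968) = 0.11824/0.57781 = 0.2046.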